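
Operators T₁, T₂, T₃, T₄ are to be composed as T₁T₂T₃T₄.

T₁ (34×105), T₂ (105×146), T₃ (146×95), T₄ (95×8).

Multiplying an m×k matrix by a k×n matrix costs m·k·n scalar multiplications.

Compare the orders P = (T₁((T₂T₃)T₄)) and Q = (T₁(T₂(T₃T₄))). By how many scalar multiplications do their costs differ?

1302550

Order P = (T₁((T₂T₃)T₄)): (T₂T₃): 105×146 by 146×95 → 105×95, cost 105·146·95 = 1456350; ((T₂T₃)T₄): 105×95 by 95×8 → 105×8, cost 105·95·8 = 79800; cumulative 1536150; (T₁((T₂T₃)T₄)): 34×105 by 105×8 → 34×8, cost 34·105·8 = 28560; cumulative 1564710. Total 1564710.
Order Q = (T₁(T₂(T₃T₄))): (T₃T₄): 146×95 by 95×8 → 146×8, cost 146·95·8 = 110960; (T₂(T₃T₄)): 105×146 by 146×8 → 105×8, cost 105·146·8 = 122640; cumulative 233600; (T₁(T₂(T₃T₄))): 34×105 by 105×8 → 34×8, cost 34·105·8 = 28560; cumulative 262160. Total 262160.
Difference: |1564710 − 262160| = 1302550.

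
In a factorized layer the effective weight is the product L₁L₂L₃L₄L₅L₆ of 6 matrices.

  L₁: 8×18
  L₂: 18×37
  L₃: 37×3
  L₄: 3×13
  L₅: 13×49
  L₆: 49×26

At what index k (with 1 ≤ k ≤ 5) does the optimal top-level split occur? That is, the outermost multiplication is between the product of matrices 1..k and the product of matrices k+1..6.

3

Adjacent pairs: L₁L₂ = 8·18·37 = 5328; L₂L₃ = 18·37·3 = 1998; L₃L₄ = 37·3·13 = 1443; L₄L₅ = 3·13·49 = 1911; L₅L₆ = 13·49·26 = 16562.
Length 3: L₁..L₃: k=1: 0+1998+8·18·3=2430; k=2: 5328+0+8·37·3=6216 → min 2430 | L₂..L₄: k=2: 0+1443+18·37·13=10101; k=3: 1998+0+18·3·13=2700 → min 2700 | L₃..L₅: k=3: 0+1911+37·3·49=7350; k=4: 1443+0+37·13·49=25012 → min 7350 | L₄..L₆: k=4: 0+16562+3·13·26=17576; k=5: 1911+0+3·49·26=5733 → min 5733.
Length 4: L₁..L₄: k=1: 0+2700+8·18·13=4572; k=2: 5328+1443+8·37·13=10619; k=3: 2430+0+8·3·13=2742 → min 2742 | L₂..L₅: k=2: 0+7350+18·37·49=39984; k=3: 1998+1911+18·3·49=6555; k=4: 2700+0+18·13·49=14166 → min 6555 | L₃..L₆: k=3: 0+5733+37·3·26=8619; k=4: 1443+16562+37·13·26=30511; k=5: 7350+0+37·49·26=54488 → min 8619.
Length 5: L₁..L₅: k=1: 0+6555+8·18·49=13611; k=2: 5328+7350+8·37·49=27182; k=3: 2430+1911+8·3·49=5517; k=4: 2742+0+8·13·49=7838 → min 5517 | L₂..L₆: k=2: 0+8619+18·37·26=25935; k=3: 1998+5733+18·3·26=9135; k=4: 2700+16562+18·13·26=25346; k=5: 6555+0+18·49·26=29487 → min 9135.
Top-level splits: k=1: (L₁..L₁)·(L₂..L₆) → 0+9135+8·18·26 = 12879; k=2: (L₁..L₂)·(L₃..L₆) → 5328+8619+8·37·26 = 21643; k=3: (L₁..L₃)·(L₄..L₆) → 2430+5733+8·3·26 = 8787; k=4: (L₁..L₄)·(L₅..L₆) → 2742+16562+8·13·26 = 22008; k=5: (L₁..L₅)·(L₆..L₆) → 5517+0+8·49·26 = 15709.
Best split is after L₃, i.e. k = 3.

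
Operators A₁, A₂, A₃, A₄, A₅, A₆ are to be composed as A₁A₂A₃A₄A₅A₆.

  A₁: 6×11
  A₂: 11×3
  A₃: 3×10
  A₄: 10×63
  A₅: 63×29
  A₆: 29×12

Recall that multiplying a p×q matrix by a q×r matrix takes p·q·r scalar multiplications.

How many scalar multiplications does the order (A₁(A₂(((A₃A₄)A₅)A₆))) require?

9603

(A₃A₄): 3×10 by 10×63 → 3×63, cost 3·10·63 = 1890
((A₃A₄)A₅): 3×63 by 63×29 → 3×29, cost 3·63·29 = 5481; cumulative 7371
(((A₃A₄)A₅)A₆): 3×29 by 29×12 → 3×12, cost 3·29·12 = 1044; cumulative 8415
(A₂(((A₃A₄)A₅)A₆)): 11×3 by 3×12 → 11×12, cost 11·3·12 = 396; cumulative 8811
(A₁(A₂(((A₃A₄)A₅)A₆))): 6×11 by 11×12 → 6×12, cost 6·11·12 = 792; cumulative 9603
Total: 9603 scalar multiplications.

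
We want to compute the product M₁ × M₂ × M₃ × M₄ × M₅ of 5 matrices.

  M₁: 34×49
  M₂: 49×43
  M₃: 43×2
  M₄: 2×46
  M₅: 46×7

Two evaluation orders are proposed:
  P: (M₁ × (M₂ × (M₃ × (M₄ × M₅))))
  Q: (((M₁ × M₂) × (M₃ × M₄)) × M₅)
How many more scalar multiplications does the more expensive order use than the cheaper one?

126137

Order P = (M₁ × (M₂ × (M₃ × (M₄ × M₅)))): (M₄ × M₅): 2×46 by 46×7 → 2×7, cost 2·46·7 = 644; (M₃ × (M₄ × M₅)): 43×2 by 2×7 → 43×7, cost 43·2·7 = 602; cumulative 1246; (M₂ × (M₃ × (M₄ × M₅))): 49×43 by 43×7 → 49×7, cost 49·43·7 = 14749; cumulative 15995; (M₁ × (M₂ × (M₃ × (M₄ × M₅)))): 34×49 by 49×7 → 34×7, cost 34·49·7 = 11662; cumulative 27657. Total 27657.
Order Q = (((M₁ × M₂) × (M₃ × M₄)) × M₅): (M₁ × M₂): 34×49 by 49×43 → 34×43, cost 34·49·43 = 71638; (M₃ × M₄): 43×2 by 2×46 → 43×46, cost 43·2·46 = 3956; ((M₁ × M₂) × (M₃ × M₄)): 34×43 by 43×46 → 34×46, cost 34·43·46 = 67252; cumulative 142846; (((M₁ × M₂) × (M₃ × M₄)) × M₅): 34×46 by 46×7 → 34×7, cost 34·46·7 = 10948; cumulative 153794. Total 153794.
Difference: |27657 − 153794| = 126137.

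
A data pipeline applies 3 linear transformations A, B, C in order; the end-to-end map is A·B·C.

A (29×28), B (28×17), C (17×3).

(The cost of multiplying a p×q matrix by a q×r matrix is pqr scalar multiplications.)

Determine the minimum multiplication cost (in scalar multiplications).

3864

Order (A·(B·C)): (B·C): 28×17 by 17×3 → 28×3, cost 28·17·3 = 1428; (A·(B·C)): 29×28 by 28×3 → 29×3, cost 29·28·3 = 2436; cumulative 3864. Total 3864.
Order ((A·B)·C): (A·B): 29×28 by 28×17 → 29×17, cost 29·28·17 = 13804; ((A·B)·C): 29×17 by 17×3 → 29×3, cost 29·17·3 = 1479; cumulative 15283. Total 15283.
Minimum: 3864.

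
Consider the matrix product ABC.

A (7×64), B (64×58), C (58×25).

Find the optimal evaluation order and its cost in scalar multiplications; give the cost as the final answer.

(A(BC)): cost 104000.
((AB)C): cost 36134.
Optimal: ((AB)C) with cost 36134.

36134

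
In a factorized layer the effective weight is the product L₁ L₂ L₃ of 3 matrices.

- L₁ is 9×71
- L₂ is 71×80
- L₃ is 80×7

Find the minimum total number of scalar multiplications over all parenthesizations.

Order (L₁ (L₂ L₃)): (L₂ L₃): 71×80 by 80×7 → 71×7, cost 71·80·7 = 39760; (L₁ (L₂ L₃)): 9×71 by 71×7 → 9×7, cost 9·71·7 = 4473; cumulative 44233. Total 44233.
Order ((L₁ L₂) L₃): (L₁ L₂): 9×71 by 71×80 → 9×80, cost 9·71·80 = 51120; ((L₁ L₂) L₃): 9×80 by 80×7 → 9×7, cost 9·80·7 = 5040; cumulative 56160. Total 56160.
Minimum: 44233.

44233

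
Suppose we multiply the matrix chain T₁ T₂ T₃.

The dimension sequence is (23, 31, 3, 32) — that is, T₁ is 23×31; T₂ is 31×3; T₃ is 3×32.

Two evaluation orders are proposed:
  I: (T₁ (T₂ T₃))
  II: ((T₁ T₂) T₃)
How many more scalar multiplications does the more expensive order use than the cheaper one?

Order I = (T₁ (T₂ T₃)): (T₂ T₃): 31×3 by 3×32 → 31×32, cost 31·3·32 = 2976; (T₁ (T₂ T₃)): 23×31 by 31×32 → 23×32, cost 23·31·32 = 22816; cumulative 25792. Total 25792.
Order II = ((T₁ T₂) T₃): (T₁ T₂): 23×31 by 31×3 → 23×3, cost 23·31·3 = 2139; ((T₁ T₂) T₃): 23×3 by 3×32 → 23×32, cost 23·3·32 = 2208; cumulative 4347. Total 4347.
Difference: |25792 − 4347| = 21445.

21445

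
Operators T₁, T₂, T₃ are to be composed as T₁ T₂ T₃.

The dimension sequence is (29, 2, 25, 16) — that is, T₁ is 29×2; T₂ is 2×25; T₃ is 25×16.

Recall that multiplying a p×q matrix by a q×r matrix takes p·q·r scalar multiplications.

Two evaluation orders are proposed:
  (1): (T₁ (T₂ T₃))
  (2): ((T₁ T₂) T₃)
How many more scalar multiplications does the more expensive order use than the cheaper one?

Order (1) = (T₁ (T₂ T₃)): (T₂ T₃): 2×25 by 25×16 → 2×16, cost 2·25·16 = 800; (T₁ (T₂ T₃)): 29×2 by 2×16 → 29×16, cost 29·2·16 = 928; cumulative 1728. Total 1728.
Order (2) = ((T₁ T₂) T₃): (T₁ T₂): 29×2 by 2×25 → 29×25, cost 29·2·25 = 1450; ((T₁ T₂) T₃): 29×25 by 25×16 → 29×16, cost 29·25·16 = 11600; cumulative 13050. Total 13050.
Difference: |1728 − 13050| = 11322.

11322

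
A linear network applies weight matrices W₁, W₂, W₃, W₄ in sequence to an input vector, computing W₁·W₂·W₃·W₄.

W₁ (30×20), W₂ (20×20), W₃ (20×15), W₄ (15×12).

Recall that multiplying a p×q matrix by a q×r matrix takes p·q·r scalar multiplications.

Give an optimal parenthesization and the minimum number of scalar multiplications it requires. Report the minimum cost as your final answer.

Adjacent pairs: W₁W₂ = 30·20·20 = 12000; W₂W₃ = 20·20·15 = 6000; W₃W₄ = 20·15·12 = 3600.
Length 3: W₁..W₃: k=1: 0+6000+30·20·15=15000; k=2: 12000+0+30·20·15=21000 → min 15000 | W₂..W₄: k=2: 0+3600+20·20·12=8400; k=3: 6000+0+20·15·12=9600 → min 8400.
Length 4: W₁..W₄: k=1: 0+8400+30·20·12=15600; k=2: 12000+3600+30·20·12=22800; k=3: 15000+0+30·15·12=20400 → min 15600.
Optimal parenthesization: (W₁·(W₂·(W₃·W₄))) with cost 15600.

15600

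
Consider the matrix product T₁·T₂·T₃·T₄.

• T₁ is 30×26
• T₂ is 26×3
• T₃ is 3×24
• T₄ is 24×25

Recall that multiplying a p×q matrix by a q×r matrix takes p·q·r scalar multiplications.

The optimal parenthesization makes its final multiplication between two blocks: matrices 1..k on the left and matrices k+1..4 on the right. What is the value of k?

2

Adjacent pairs: T₁T₂ = 30·26·3 = 2340; T₂T₃ = 26·3·24 = 1872; T₃T₄ = 3·24·25 = 1800.
Length 3: T₁..T₃: k=1: 0+1872+30·26·24=20592; k=2: 2340+0+30·3·24=4500 → min 4500 | T₂..T₄: k=2: 0+1800+26·3·25=3750; k=3: 1872+0+26·24·25=17472 → min 3750.
Top-level splits: k=1: (T₁..T₁)·(T₂..T₄) → 0+3750+30·26·25 = 23250; k=2: (T₁..T₂)·(T₃..T₄) → 2340+1800+30·3·25 = 6390; k=3: (T₁..T₃)·(T₄..T₄) → 4500+0+30·24·25 = 22500.
Best split is after T₂, i.e. k = 2.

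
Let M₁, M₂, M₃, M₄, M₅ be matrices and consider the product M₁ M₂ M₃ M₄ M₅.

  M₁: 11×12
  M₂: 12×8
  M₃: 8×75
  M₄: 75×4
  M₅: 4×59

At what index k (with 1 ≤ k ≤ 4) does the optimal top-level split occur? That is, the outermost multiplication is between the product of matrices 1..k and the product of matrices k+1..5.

4

Adjacent pairs: M₁M₂ = 11·12·8 = 1056; M₂M₃ = 12·8·75 = 7200; M₃M₄ = 8·75·4 = 2400; M₄M₅ = 75·4·59 = 17700.
Length 3: M₁..M₃: k=1: 0+7200+11·12·75=17100; k=2: 1056+0+11·8·75=7656 → min 7656 | M₂..M₄: k=2: 0+2400+12·8·4=2784; k=3: 7200+0+12·75·4=10800 → min 2784 | M₃..M₅: k=3: 0+17700+8·75·59=53100; k=4: 2400+0+8·4·59=4288 → min 4288.
Length 4: M₁..M₄: k=1: 0+2784+11·12·4=3312; k=2: 1056+2400+11·8·4=3808; k=3: 7656+0+11·75·4=10956 → min 3312 | M₂..M₅: k=2: 0+4288+12·8·59=9952; k=3: 7200+17700+12·75·59=78000; k=4: 2784+0+12·4·59=5616 → min 5616.
Top-level splits: k=1: (M₁..M₁)·(M₂..M₅) → 0+5616+11·12·59 = 13404; k=2: (M₁..M₂)·(M₃..M₅) → 1056+4288+11·8·59 = 10536; k=3: (M₁..M₃)·(M₄..M₅) → 7656+17700+11·75·59 = 74031; k=4: (M₁..M₄)·(M₅..M₅) → 3312+0+11·4·59 = 5908.
Best split is after M₄, i.e. k = 4.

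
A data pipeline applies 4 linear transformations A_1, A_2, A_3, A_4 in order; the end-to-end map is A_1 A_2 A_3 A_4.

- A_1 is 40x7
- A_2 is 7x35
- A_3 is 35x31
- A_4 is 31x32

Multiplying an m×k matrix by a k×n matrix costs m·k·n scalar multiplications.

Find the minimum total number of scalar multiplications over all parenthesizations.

23499

Adjacent pairs: A_1A_2 = 40·7·35 = 9800; A_2A_3 = 7·35·31 = 7595; A_3A_4 = 35·31·32 = 34720.
Length 3: A_1..A_3: k=1: 0+7595+40·7·31=16275; k=2: 9800+0+40·35·31=53200 → min 16275 | A_2..A_4: k=2: 0+34720+7·35·32=42560; k=3: 7595+0+7·31·32=14539 → min 14539.
Length 4: A_1..A_4: k=1: 0+14539+40·7·32=23499; k=2: 9800+34720+40·35·32=89320; k=3: 16275+0+40·31·32=55955 → min 23499.
Optimal order: (A_1 ((A_2 A_3) A_4)) with cost 23499.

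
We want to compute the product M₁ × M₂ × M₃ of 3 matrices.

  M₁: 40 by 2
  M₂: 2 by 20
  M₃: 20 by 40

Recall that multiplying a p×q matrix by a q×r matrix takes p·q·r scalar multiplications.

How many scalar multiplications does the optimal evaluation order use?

4800

Order (M₁ × (M₂ × M₃)): (M₂ × M₃): 2×20 by 20×40 → 2×40, cost 2·20·40 = 1600; (M₁ × (M₂ × M₃)): 40×2 by 2×40 → 40×40, cost 40·2·40 = 3200; cumulative 4800. Total 4800.
Order ((M₁ × M₂) × M₃): (M₁ × M₂): 40×2 by 2×20 → 40×20, cost 40·2·20 = 1600; ((M₁ × M₂) × M₃): 40×20 by 20×40 → 40×40, cost 40·20·40 = 32000; cumulative 33600. Total 33600.
Minimum: 4800.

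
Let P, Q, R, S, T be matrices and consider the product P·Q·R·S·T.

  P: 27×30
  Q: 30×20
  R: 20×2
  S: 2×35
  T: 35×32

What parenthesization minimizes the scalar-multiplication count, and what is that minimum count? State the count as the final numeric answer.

6788

Adjacent pairs: PQ = 27·30·20 = 16200; QR = 30·20·2 = 1200; RS = 20·2·35 = 1400; ST = 2·35·32 = 2240.
Length 3: P..R: k=1: 0+1200+27·30·2=2820; k=2: 16200+0+27·20·2=17280 → min 2820 | Q..S: k=2: 0+1400+30·20·35=22400; k=3: 1200+0+30·2·35=3300 → min 3300 | R..T: k=3: 0+2240+20·2·32=3520; k=4: 1400+0+20·35·32=23800 → min 3520.
Length 4: P..S: k=1: 0+3300+27·30·35=31650; k=2: 16200+1400+27·20·35=36500; k=3: 2820+0+27·2·35=4710 → min 4710 | Q..T: k=2: 0+3520+30·20·32=22720; k=3: 1200+2240+30·2·32=5360; k=4: 3300+0+30·35·32=36900 → min 5360.
Length 5: P..T: k=1: 0+5360+27·30·32=31280; k=2: 16200+3520+27·20·32=37000; k=3: 2820+2240+27·2·32=6788; k=4: 4710+0+27·35·32=34950 → min 6788.
Optimal parenthesization: ((P·(Q·R))·(S·T)) with cost 6788.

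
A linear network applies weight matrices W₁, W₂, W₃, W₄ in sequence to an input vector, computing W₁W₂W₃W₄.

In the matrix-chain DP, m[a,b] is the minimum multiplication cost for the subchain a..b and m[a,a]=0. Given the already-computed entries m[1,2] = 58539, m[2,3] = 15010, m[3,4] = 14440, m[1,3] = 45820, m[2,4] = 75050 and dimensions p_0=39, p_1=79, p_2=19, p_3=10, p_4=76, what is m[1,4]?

75460

m[1,4] = min over k∈[1,3] of m[1,k]+m[k+1,4]+p_{0}·p_k·p_{4}.
k=1: 0 + 75050 + 39·79·76 = 309206; k=2: 58539 + 14440 + 39·19·76 = 129295; k=3: 45820 + 0 + 39·10·76 = 75460.
Minimum: 75460 at k=3.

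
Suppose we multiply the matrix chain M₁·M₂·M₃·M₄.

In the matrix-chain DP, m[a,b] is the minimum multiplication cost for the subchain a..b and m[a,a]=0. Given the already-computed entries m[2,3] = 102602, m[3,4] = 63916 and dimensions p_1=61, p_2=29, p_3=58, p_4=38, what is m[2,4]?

m[2,4] = min over k∈[2,3] of m[2,k]+m[k+1,4]+p_{1}·p_k·p_{4}.
k=2: 0 + 63916 + 61·29·38 = 131138; k=3: 102602 + 0 + 61·58·38 = 237046.
Minimum: 131138 at k=2.

131138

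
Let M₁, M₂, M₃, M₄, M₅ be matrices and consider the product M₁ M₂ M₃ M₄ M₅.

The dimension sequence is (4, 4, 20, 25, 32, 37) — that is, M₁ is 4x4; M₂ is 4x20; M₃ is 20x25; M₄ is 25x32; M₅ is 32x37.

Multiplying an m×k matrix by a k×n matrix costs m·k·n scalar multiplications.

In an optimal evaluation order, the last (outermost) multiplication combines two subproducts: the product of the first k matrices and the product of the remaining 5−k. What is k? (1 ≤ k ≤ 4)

Adjacent pairs: M₁M₂ = 4·4·20 = 320; M₂M₃ = 4·20·25 = 2000; M₃M₄ = 20·25·32 = 16000; M₄M₅ = 25·32·37 = 29600.
Length 3: M₁..M₃: k=1: 0+2000+4·4·25=2400; k=2: 320+0+4·20·25=2320 → min 2320 | M₂..M₄: k=2: 0+16000+4·20·32=18560; k=3: 2000+0+4·25·32=5200 → min 5200 | M₃..M₅: k=3: 0+29600+20·25·37=48100; k=4: 16000+0+20·32·37=39680 → min 39680.
Length 4: M₁..M₄: k=1: 0+5200+4·4·32=5712; k=2: 320+16000+4·20·32=18880; k=3: 2320+0+4·25·32=5520 → min 5520 | M₂..M₅: k=2: 0+39680+4·20·37=42640; k=3: 2000+29600+4·25·37=35300; k=4: 5200+0+4·32·37=9936 → min 9936.
Top-level splits: k=1: (M₁..M₁)·(M₂..M₅) → 0+9936+4·4·37 = 10528; k=2: (M₁..M₂)·(M₃..M₅) → 320+39680+4·20·37 = 42960; k=3: (M₁..M₃)·(M₄..M₅) → 2320+29600+4·25·37 = 35620; k=4: (M₁..M₄)·(M₅..M₅) → 5520+0+4·32·37 = 10256.
Best split is after M₄, i.e. k = 4.

4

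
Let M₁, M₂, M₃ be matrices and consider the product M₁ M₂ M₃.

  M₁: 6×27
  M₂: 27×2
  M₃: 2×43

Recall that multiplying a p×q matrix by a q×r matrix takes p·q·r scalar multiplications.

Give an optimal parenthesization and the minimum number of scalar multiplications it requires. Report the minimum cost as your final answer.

840

(M₁ (M₂ M₃)): cost 9288.
((M₁ M₂) M₃): cost 840.
Optimal: ((M₁ M₂) M₃) with cost 840.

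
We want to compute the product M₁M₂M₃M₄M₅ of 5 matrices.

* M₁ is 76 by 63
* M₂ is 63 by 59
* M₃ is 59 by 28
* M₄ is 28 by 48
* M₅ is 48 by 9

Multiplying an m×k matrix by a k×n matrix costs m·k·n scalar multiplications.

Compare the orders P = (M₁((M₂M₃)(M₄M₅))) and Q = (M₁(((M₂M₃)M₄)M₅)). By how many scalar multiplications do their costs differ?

83916

Order P = (M₁((M₂M₃)(M₄M₅))): (M₂M₃): 63×59 by 59×28 → 63×28, cost 63·59·28 = 104076; (M₄M₅): 28×48 by 48×9 → 28×9, cost 28·48·9 = 12096; ((M₂M₃)(M₄M₅)): 63×28 by 28×9 → 63×9, cost 63·28·9 = 15876; cumulative 132048; (M₁((M₂M₃)(M₄M₅))): 76×63 by 63×9 → 76×9, cost 76·63·9 = 43092; cumulative 175140. Total 175140.
Order Q = (M₁(((M₂M₃)M₄)M₅)): (M₂M₃): 63×59 by 59×28 → 63×28, cost 63·59·28 = 104076; ((M₂M₃)M₄): 63×28 by 28×48 → 63×48, cost 63·28·48 = 84672; cumulative 188748; (((M₂M₃)M₄)M₅): 63×48 by 48×9 → 63×9, cost 63·48·9 = 27216; cumulative 215964; (M₁(((M₂M₃)M₄)M₅)): 76×63 by 63×9 → 76×9, cost 76·63·9 = 43092; cumulative 259056. Total 259056.
Difference: |175140 − 259056| = 83916.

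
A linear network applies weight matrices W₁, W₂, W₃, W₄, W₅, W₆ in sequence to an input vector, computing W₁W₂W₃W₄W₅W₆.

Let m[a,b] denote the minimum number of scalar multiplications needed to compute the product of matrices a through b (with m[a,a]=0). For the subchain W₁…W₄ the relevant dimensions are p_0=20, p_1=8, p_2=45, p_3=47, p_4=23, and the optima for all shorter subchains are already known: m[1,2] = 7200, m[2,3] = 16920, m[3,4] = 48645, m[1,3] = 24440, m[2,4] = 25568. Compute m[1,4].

29248

m[1,4] = min over k∈[1,3] of m[1,k]+m[k+1,4]+p_{0}·p_k·p_{4}.
k=1: 0 + 25568 + 20·8·23 = 29248; k=2: 7200 + 48645 + 20·45·23 = 76545; k=3: 24440 + 0 + 20·47·23 = 46060.
Minimum: 29248 at k=1.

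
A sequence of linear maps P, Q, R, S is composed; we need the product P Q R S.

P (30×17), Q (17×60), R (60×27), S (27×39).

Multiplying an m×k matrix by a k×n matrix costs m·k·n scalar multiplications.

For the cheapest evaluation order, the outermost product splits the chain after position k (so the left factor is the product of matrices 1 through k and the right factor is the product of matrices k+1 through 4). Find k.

Adjacent pairs: PQ = 30·17·60 = 30600; QR = 17·60·27 = 27540; RS = 60·27·39 = 63180.
Length 3: P..R: k=1: 0+27540+30·17·27=41310; k=2: 30600+0+30·60·27=79200 → min 41310 | Q..S: k=2: 0+63180+17·60·39=102960; k=3: 27540+0+17·27·39=45441 → min 45441.
Top-level splits: k=1: (P..P)·(Q..S) → 0+45441+30·17·39 = 65331; k=2: (P..Q)·(R..S) → 30600+63180+30·60·39 = 163980; k=3: (P..R)·(S..S) → 41310+0+30·27·39 = 72900.
Best split is after P, i.e. k = 1.

1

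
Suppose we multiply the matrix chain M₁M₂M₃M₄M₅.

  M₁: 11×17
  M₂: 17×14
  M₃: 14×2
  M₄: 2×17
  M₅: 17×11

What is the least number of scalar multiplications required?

1466

Adjacent pairs: M₁M₂ = 11·17·14 = 2618; M₂M₃ = 17·14·2 = 476; M₃M₄ = 14·2·17 = 476; M₄M₅ = 2·17·11 = 374.
Length 3: M₁..M₃: k=1: 0+476+11·17·2=850; k=2: 2618+0+11·14·2=2926 → min 850 | M₂..M₄: k=2: 0+476+17·14·17=4522; k=3: 476+0+17·2·17=1054 → min 1054 | M₃..M₅: k=3: 0+374+14·2·11=682; k=4: 476+0+14·17·11=3094 → min 682.
Length 4: M₁..M₄: k=1: 0+1054+11·17·17=4233; k=2: 2618+476+11·14·17=5712; k=3: 850+0+11·2·17=1224 → min 1224 | M₂..M₅: k=2: 0+682+17·14·11=3300; k=3: 476+374+17·2·11=1224; k=4: 1054+0+17·17·11=4233 → min 1224.
Length 5: M₁..M₅: k=1: 0+1224+11·17·11=3281; k=2: 2618+682+11·14·11=4994; k=3: 850+374+11·2·11=1466; k=4: 1224+0+11·17·11=3281 → min 1466.
Optimal order: ((M₁(M₂M₃))(M₄M₅)) with cost 1466.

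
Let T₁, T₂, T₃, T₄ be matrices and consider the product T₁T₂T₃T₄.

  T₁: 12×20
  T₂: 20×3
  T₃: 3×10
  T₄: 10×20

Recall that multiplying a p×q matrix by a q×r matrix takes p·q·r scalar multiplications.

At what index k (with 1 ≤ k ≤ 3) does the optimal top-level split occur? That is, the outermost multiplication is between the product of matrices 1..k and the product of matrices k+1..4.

Adjacent pairs: T₁T₂ = 12·20·3 = 720; T₂T₃ = 20·3·10 = 600; T₃T₄ = 3·10·20 = 600.
Length 3: T₁..T₃: k=1: 0+600+12·20·10=3000; k=2: 720+0+12·3·10=1080 → min 1080 | T₂..T₄: k=2: 0+600+20·3·20=1800; k=3: 600+0+20·10·20=4600 → min 1800.
Top-level splits: k=1: (T₁..T₁)·(T₂..T₄) → 0+1800+12·20·20 = 6600; k=2: (T₁..T₂)·(T₃..T₄) → 720+600+12·3·20 = 2040; k=3: (T₁..T₃)·(T₄..T₄) → 1080+0+12·10·20 = 3480.
Best split is after T₂, i.e. k = 2.

2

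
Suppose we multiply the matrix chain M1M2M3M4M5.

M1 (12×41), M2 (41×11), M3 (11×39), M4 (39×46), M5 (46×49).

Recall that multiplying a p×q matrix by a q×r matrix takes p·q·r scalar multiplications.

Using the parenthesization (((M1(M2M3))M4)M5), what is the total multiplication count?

(M2M3): 41×11 by 11×39 → 41×39, cost 41·11·39 = 17589
(M1(M2M3)): 12×41 by 41×39 → 12×39, cost 12·41·39 = 19188; cumulative 36777
((M1(M2M3))M4): 12×39 by 39×46 → 12×46, cost 12·39·46 = 21528; cumulative 58305
(((M1(M2M3))M4)M5): 12×46 by 46×49 → 12×49, cost 12·46·49 = 27048; cumulative 85353
Total: 85353 scalar multiplications.

85353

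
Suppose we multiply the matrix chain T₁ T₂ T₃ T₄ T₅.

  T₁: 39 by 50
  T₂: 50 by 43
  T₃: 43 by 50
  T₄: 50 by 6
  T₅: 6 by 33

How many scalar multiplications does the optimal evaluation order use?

Adjacent pairs: T₁T₂ = 39·50·43 = 83850; T₂T₃ = 50·43·50 = 107500; T₃T₄ = 43·50·6 = 12900; T₄T₅ = 50·6·33 = 9900.
Length 3: T₁..T₃: k=1: 0+107500+39·50·50=205000; k=2: 83850+0+39·43·50=167700 → min 167700 | T₂..T₄: k=2: 0+12900+50·43·6=25800; k=3: 107500+0+50·50·6=122500 → min 25800 | T₃..T₅: k=3: 0+9900+43·50·33=80850; k=4: 12900+0+43·6·33=21414 → min 21414.
Length 4: T₁..T₄: k=1: 0+25800+39·50·6=37500; k=2: 83850+12900+39·43·6=106812; k=3: 167700+0+39·50·6=179400 → min 37500 | T₂..T₅: k=2: 0+21414+50·43·33=92364; k=3: 107500+9900+50·50·33=199900; k=4: 25800+0+50·6·33=35700 → min 35700.
Length 5: T₁..T₅: k=1: 0+35700+39·50·33=100050; k=2: 83850+21414+39·43·33=160605; k=3: 167700+9900+39·50·33=241950; k=4: 37500+0+39·6·33=45222 → min 45222.
Optimal order: ((T₁ (T₂ (T₃ T₄))) T₅) with cost 45222.

45222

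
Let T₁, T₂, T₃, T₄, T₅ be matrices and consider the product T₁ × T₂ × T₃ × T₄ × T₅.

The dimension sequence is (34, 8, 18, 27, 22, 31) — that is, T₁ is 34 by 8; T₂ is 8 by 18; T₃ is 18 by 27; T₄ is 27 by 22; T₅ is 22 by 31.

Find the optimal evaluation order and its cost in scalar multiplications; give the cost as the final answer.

Adjacent pairs: T₁T₂ = 34·8·18 = 4896; T₂T₃ = 8·18·27 = 3888; T₃T₄ = 18·27·22 = 10692; T₄T₅ = 27·22·31 = 18414.
Length 3: T₁..T₃: k=1: 0+3888+34·8·27=11232; k=2: 4896+0+34·18·27=21420 → min 11232 | T₂..T₄: k=2: 0+10692+8·18·22=13860; k=3: 3888+0+8·27·22=8640 → min 8640 | T₃..T₅: k=3: 0+18414+18·27·31=33480; k=4: 10692+0+18·22·31=22968 → min 22968.
Length 4: T₁..T₄: k=1: 0+8640+34·8·22=14624; k=2: 4896+10692+34·18·22=29052; k=3: 11232+0+34·27·22=31428 → min 14624 | T₂..T₅: k=2: 0+22968+8·18·31=27432; k=3: 3888+18414+8·27·31=28998; k=4: 8640+0+8·22·31=14096 → min 14096.
Length 5: T₁..T₅: k=1: 0+14096+34·8·31=22528; k=2: 4896+22968+34·18·31=46836; k=3: 11232+18414+34·27·31=58104; k=4: 14624+0+34·22·31=37812 → min 22528.
Optimal parenthesization: (T₁ × (((T₂ × T₃) × T₄) × T₅)) with cost 22528.

22528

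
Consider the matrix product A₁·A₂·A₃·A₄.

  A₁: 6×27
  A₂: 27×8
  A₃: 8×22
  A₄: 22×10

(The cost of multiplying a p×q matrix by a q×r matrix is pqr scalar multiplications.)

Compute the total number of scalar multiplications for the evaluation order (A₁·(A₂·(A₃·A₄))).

5540

(A₃·A₄): 8×22 by 22×10 → 8×10, cost 8·22·10 = 1760
(A₂·(A₃·A₄)): 27×8 by 8×10 → 27×10, cost 27·8·10 = 2160; cumulative 3920
(A₁·(A₂·(A₃·A₄))): 6×27 by 27×10 → 6×10, cost 6·27·10 = 1620; cumulative 5540
Total: 5540 scalar multiplications.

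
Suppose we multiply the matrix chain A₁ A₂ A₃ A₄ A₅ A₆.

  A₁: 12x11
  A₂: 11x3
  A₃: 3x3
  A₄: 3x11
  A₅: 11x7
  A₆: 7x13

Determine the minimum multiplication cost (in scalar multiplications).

1431

Adjacent pairs: A₁A₂ = 12·11·3 = 396; A₂A₃ = 11·3·3 = 99; A₃A₄ = 3·3·11 = 99; A₄A₅ = 3·11·7 = 231; A₅A₆ = 11·7·13 = 1001.
Length 3: A₁..A₃: k=1: 0+99+12·11·3=495; k=2: 396+0+12·3·3=504 → min 495 | A₂..A₄: k=2: 0+99+11·3·11=462; k=3: 99+0+11·3·11=462 → min 462 | A₃..A₅: k=3: 0+231+3·3·7=294; k=4: 99+0+3·11·7=330 → min 294 | A₄..A₆: k=4: 0+1001+3·11·13=1430; k=5: 231+0+3·7·13=504 → min 504.
Length 4: A₁..A₄: k=1: 0+462+12·11·11=1914; k=2: 396+99+12·3·11=891; k=3: 495+0+12·3·11=891 → min 891 | A₂..A₅: k=2: 0+294+11·3·7=525; k=3: 99+231+11·3·7=561; k=4: 462+0+11·11·7=1309 → min 525 | A₃..A₆: k=3: 0+504+3·3·13=621; k=4: 99+1001+3·11·13=1529; k=5: 294+0+3·7·13=567 → min 567.
Length 5: A₁..A₅: k=1: 0+525+12·11·7=1449; k=2: 396+294+12·3·7=942; k=3: 495+231+12·3·7=978; k=4: 891+0+12·11·7=1815 → min 942 | A₂..A₆: k=2: 0+567+11·3·13=996; k=3: 99+504+11·3·13=1032; k=4: 462+1001+11·11·13=3036; k=5: 525+0+11·7·13=1526 → min 996.
Length 6: A₁..A₆: k=1: 0+996+12·11·13=2712; k=2: 396+567+12·3·13=1431; k=3: 495+504+12·3·13=1467; k=4: 891+1001+12·11·13=3608; k=5: 942+0+12·7·13=2034 → min 1431.
Optimal order: ((A₁ A₂) ((A₃ (A₄ A₅)) A₆)) with cost 1431.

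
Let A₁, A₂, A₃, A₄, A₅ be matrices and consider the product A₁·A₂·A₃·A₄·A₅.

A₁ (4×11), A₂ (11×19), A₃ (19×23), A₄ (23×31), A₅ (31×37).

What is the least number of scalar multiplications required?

10024

Adjacent pairs: A₁A₂ = 4·11·19 = 836; A₂A₃ = 11·19·23 = 4807; A₃A₄ = 19·23·31 = 13547; A₄A₅ = 23·31·37 = 26381.
Length 3: A₁..A₃: k=1: 0+4807+4·11·23=5819; k=2: 836+0+4·19·23=2584 → min 2584 | A₂..A₄: k=2: 0+13547+11·19·31=20026; k=3: 4807+0+11·23·31=12650 → min 12650 | A₃..A₅: k=3: 0+26381+19·23·37=42550; k=4: 13547+0+19·31·37=35340 → min 35340.
Length 4: A₁..A₄: k=1: 0+12650+4·11·31=14014; k=2: 836+13547+4·19·31=16739; k=3: 2584+0+4·23·31=5436 → min 5436 | A₂..A₅: k=2: 0+35340+11·19·37=43073; k=3: 4807+26381+11·23·37=40549; k=4: 12650+0+11·31·37=25267 → min 25267.
Length 5: A₁..A₅: k=1: 0+25267+4·11·37=26895; k=2: 836+35340+4·19·37=38988; k=3: 2584+26381+4·23·37=32369; k=4: 5436+0+4·31·37=10024 → min 10024.
Optimal order: ((((A₁·A₂)·A₃)·A₄)·A₅) with cost 10024.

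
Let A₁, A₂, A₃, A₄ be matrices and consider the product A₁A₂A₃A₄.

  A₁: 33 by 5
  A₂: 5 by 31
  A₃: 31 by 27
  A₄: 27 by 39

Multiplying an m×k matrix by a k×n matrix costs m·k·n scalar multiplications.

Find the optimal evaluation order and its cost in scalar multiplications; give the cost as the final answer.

15885

Adjacent pairs: A₁A₂ = 33·5·31 = 5115; A₂A₃ = 5·31·27 = 4185; A₃A₄ = 31·27·39 = 32643.
Length 3: A₁..A₃: k=1: 0+4185+33·5·27=8640; k=2: 5115+0+33·31·27=32736 → min 8640 | A₂..A₄: k=2: 0+32643+5·31·39=38688; k=3: 4185+0+5·27·39=9450 → min 9450.
Length 4: A₁..A₄: k=1: 0+9450+33·5·39=15885; k=2: 5115+32643+33·31·39=77655; k=3: 8640+0+33·27·39=43389 → min 15885.
Optimal parenthesization: (A₁((A₂A₃)A₄)) with cost 15885.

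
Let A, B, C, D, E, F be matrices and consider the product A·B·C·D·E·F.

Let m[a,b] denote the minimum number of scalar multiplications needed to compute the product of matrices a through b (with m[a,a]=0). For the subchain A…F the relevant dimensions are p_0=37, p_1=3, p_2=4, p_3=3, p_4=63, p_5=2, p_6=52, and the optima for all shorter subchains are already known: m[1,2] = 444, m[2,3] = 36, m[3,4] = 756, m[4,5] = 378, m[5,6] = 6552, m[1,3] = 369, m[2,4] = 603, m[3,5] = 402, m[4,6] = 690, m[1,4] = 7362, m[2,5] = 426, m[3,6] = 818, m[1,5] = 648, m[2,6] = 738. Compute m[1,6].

m[1,6] = min over k∈[1,5] of m[1,k]+m[k+1,6]+p_{0}·p_k·p_{6}.
k=1: 0 + 738 + 37·3·52 = 6510; k=2: 444 + 818 + 37·4·52 = 8958; k=3: 369 + 690 + 37·3·52 = 6831; k=4: 7362 + 6552 + 37·63·52 = 135126; k=5: 648 + 0 + 37·2·52 = 4496.
Minimum: 4496 at k=5.

4496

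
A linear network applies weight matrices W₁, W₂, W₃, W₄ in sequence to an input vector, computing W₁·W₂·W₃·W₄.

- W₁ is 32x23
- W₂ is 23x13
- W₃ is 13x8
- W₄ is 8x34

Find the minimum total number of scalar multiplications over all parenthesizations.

Adjacent pairs: W₁W₂ = 32·23·13 = 9568; W₂W₃ = 23·13·8 = 2392; W₃W₄ = 13·8·34 = 3536.
Length 3: W₁..W₃: k=1: 0+2392+32·23·8=8280; k=2: 9568+0+32·13·8=12896 → min 8280 | W₂..W₄: k=2: 0+3536+23·13·34=13702; k=3: 2392+0+23·8·34=8648 → min 8648.
Length 4: W₁..W₄: k=1: 0+8648+32·23·34=33672; k=2: 9568+3536+32·13·34=27248; k=3: 8280+0+32·8·34=16984 → min 16984.
Optimal order: ((W₁·(W₂·W₃))·W₄) with cost 16984.

16984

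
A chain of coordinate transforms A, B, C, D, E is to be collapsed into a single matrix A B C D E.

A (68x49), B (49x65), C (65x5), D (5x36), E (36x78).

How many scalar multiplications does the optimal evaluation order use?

73145

Adjacent pairs: AB = 68·49·65 = 216580; BC = 49·65·5 = 15925; CD = 65·5·36 = 11700; DE = 5·36·78 = 14040.
Length 3: A..C: k=1: 0+15925+68·49·5=32585; k=2: 216580+0+68·65·5=238680 → min 32585 | B..D: k=2: 0+11700+49·65·36=126360; k=3: 15925+0+49·5·36=24745 → min 24745 | C..E: k=3: 0+14040+65·5·78=39390; k=4: 11700+0+65·36·78=194220 → min 39390.
Length 4: A..D: k=1: 0+24745+68·49·36=144697; k=2: 216580+11700+68·65·36=387400; k=3: 32585+0+68·5·36=44825 → min 44825 | B..E: k=2: 0+39390+49·65·78=287820; k=3: 15925+14040+49·5·78=49075; k=4: 24745+0+49·36·78=162337 → min 49075.
Length 5: A..E: k=1: 0+49075+68·49·78=308971; k=2: 216580+39390+68·65·78=600730; k=3: 32585+14040+68·5·78=73145; k=4: 44825+0+68·36·78=235769 → min 73145.
Optimal order: ((A (B C)) (D E)) with cost 73145.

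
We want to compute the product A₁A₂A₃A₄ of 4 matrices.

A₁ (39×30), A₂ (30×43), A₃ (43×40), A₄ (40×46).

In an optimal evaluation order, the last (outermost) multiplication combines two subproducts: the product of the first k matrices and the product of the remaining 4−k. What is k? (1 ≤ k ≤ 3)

1

Adjacent pairs: A₁A₂ = 39·30·43 = 50310; A₂A₃ = 30·43·40 = 51600; A₃A₄ = 43·40·46 = 79120.
Length 3: A₁..A₃: k=1: 0+51600+39·30·40=98400; k=2: 50310+0+39·43·40=117390 → min 98400 | A₂..A₄: k=2: 0+79120+30·43·46=138460; k=3: 51600+0+30·40·46=106800 → min 106800.
Top-level splits: k=1: (A₁..A₁)·(A₂..A₄) → 0+106800+39·30·46 = 160620; k=2: (A₁..A₂)·(A₃..A₄) → 50310+79120+39·43·46 = 206572; k=3: (A₁..A₃)·(A₄..A₄) → 98400+0+39·40·46 = 170160.
Best split is after A₁, i.e. k = 1.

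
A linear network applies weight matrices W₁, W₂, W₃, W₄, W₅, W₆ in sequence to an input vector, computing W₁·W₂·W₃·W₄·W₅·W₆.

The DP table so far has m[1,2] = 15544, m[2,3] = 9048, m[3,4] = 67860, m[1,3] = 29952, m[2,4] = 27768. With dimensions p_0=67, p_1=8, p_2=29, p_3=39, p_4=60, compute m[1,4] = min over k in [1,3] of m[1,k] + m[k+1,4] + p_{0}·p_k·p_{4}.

m[1,4] = min over k∈[1,3] of m[1,k]+m[k+1,4]+p_{0}·p_k·p_{4}.
k=1: 0 + 27768 + 67·8·60 = 59928; k=2: 15544 + 67860 + 67·29·60 = 199984; k=3: 29952 + 0 + 67·39·60 = 186732.
Minimum: 59928 at k=1.

59928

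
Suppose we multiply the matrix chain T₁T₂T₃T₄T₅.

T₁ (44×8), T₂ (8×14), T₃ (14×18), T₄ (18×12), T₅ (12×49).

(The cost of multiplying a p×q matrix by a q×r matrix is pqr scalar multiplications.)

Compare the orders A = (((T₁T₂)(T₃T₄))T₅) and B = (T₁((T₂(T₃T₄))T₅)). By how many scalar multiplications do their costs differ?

Order A = (((T₁T₂)(T₃T₄))T₅): (T₁T₂): 44×8 by 8×14 → 44×14, cost 44·8·14 = 4928; (T₃T₄): 14×18 by 18×12 → 14×12, cost 14·18·12 = 3024; ((T₁T₂)(T₃T₄)): 44×14 by 14×12 → 44×12, cost 44·14·12 = 7392; cumulative 15344; (((T₁T₂)(T₃T₄))T₅): 44×12 by 12×49 → 44×49, cost 44·12·49 = 25872; cumulative 41216. Total 41216.
Order B = (T₁((T₂(T₃T₄))T₅)): (T₃T₄): 14×18 by 18×12 → 14×12, cost 14·18·12 = 3024; (T₂(T₃T₄)): 8×14 by 14×12 → 8×12, cost 8·14·12 = 1344; cumulative 4368; ((T₂(T₃T₄))T₅): 8×12 by 12×49 → 8×49, cost 8·12·49 = 4704; cumulative 9072; (T₁((T₂(T₃T₄))T₅)): 44×8 by 8×49 → 44×49, cost 44·8·49 = 17248; cumulative 26320. Total 26320.
Difference: |41216 − 26320| = 14896.

14896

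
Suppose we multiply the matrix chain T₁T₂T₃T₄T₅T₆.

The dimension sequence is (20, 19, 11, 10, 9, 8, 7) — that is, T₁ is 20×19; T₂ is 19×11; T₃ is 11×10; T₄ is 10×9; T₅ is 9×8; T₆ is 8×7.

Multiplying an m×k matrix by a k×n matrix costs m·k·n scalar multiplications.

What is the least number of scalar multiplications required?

6027

Adjacent pairs: T₁T₂ = 20·19·11 = 4180; T₂T₃ = 19·11·10 = 2090; T₃T₄ = 11·10·9 = 990; T₄T₅ = 10·9·8 = 720; T₅T₆ = 9·8·7 = 504.
Length 3: T₁..T₃: k=1: 0+2090+20·19·10=5890; k=2: 4180+0+20·11·10=6380 → min 5890 | T₂..T₄: k=2: 0+990+19·11·9=2871; k=3: 2090+0+19·10·9=3800 → min 2871 | T₃..T₅: k=3: 0+720+11·10·8=1600; k=4: 990+0+11·9·8=1782 → min 1600 | T₄..T₆: k=4: 0+504+10·9·7=1134; k=5: 720+0+10·8·7=1280 → min 1134.
Length 4: T₁..T₄: k=1: 0+2871+20·19·9=6291; k=2: 4180+990+20·11·9=7150; k=3: 5890+0+20·10·9=7690 → min 6291 | T₂..T₅: k=2: 0+1600+19·11·8=3272; k=3: 2090+720+19·10·8=4330; k=4: 2871+0+19·9·8=4239 → min 3272 | T₃..T₆: k=3: 0+1134+11·10·7=1904; k=4: 990+504+11·9·7=2187; k=5: 1600+0+11·8·7=2216 → min 1904.
Length 5: T₁..T₅: k=1: 0+3272+20·19·8=6312; k=2: 4180+1600+20·11·8=7540; k=3: 5890+720+20·10·8=8210; k=4: 6291+0+20·9·8=7731 → min 6312 | T₂..T₆: k=2: 0+1904+19·11·7=3367; k=3: 2090+1134+19·10·7=4554; k=4: 2871+504+19·9·7=4572; k=5: 3272+0+19·8·7=4336 → min 3367.
Length 6: T₁..T₆: k=1: 0+3367+20·19·7=6027; k=2: 4180+1904+20·11·7=7624; k=3: 5890+1134+20·10·7=8424; k=4: 6291+504+20·9·7=8055; k=5: 6312+0+20·8·7=7432 → min 6027.
Optimal order: (T₁(T₂(T₃(T₄(T₅T₆))))) with cost 6027.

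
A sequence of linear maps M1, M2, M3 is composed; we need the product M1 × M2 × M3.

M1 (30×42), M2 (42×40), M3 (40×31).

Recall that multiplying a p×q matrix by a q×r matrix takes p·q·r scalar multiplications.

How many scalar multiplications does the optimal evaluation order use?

87600

Order (M1 × (M2 × M3)): (M2 × M3): 42×40 by 40×31 → 42×31, cost 42·40·31 = 52080; (M1 × (M2 × M3)): 30×42 by 42×31 → 30×31, cost 30·42·31 = 39060; cumulative 91140. Total 91140.
Order ((M1 × M2) × M3): (M1 × M2): 30×42 by 42×40 → 30×40, cost 30·42·40 = 50400; ((M1 × M2) × M3): 30×40 by 40×31 → 30×31, cost 30·40·31 = 37200; cumulative 87600. Total 87600.
Minimum: 87600.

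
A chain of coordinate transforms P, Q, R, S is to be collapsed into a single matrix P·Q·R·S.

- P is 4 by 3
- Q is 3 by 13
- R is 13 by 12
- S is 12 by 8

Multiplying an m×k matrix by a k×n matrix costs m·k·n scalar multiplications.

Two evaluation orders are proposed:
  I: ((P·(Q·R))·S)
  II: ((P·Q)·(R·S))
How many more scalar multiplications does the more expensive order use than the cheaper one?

824

Order I = ((P·(Q·R))·S): (Q·R): 3×13 by 13×12 → 3×12, cost 3·13·12 = 468; (P·(Q·R)): 4×3 by 3×12 → 4×12, cost 4·3·12 = 144; cumulative 612; ((P·(Q·R))·S): 4×12 by 12×8 → 4×8, cost 4·12·8 = 384; cumulative 996. Total 996.
Order II = ((P·Q)·(R·S)): (P·Q): 4×3 by 3×13 → 4×13, cost 4·3·13 = 156; (R·S): 13×12 by 12×8 → 13×8, cost 13·12·8 = 1248; ((P·Q)·(R·S)): 4×13 by 13×8 → 4×8, cost 4·13·8 = 416; cumulative 1820. Total 1820.
Difference: |996 − 1820| = 824.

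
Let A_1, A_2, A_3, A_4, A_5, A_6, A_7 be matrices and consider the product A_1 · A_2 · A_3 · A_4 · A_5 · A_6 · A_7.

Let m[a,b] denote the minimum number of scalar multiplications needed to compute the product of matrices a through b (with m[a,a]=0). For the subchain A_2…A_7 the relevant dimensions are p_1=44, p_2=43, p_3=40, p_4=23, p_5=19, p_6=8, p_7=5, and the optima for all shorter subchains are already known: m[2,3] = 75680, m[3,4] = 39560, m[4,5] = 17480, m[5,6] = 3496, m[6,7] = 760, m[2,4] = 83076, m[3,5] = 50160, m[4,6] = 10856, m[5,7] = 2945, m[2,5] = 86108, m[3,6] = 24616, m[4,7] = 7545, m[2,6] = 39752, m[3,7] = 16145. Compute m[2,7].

m[2,7] = min over k∈[2,6] of m[2,k]+m[k+1,7]+p_{1}·p_k·p_{7}.
k=2: 0 + 16145 + 44·43·5 = 25605; k=3: 75680 + 7545 + 44·40·5 = 92025; k=4: 83076 + 2945 + 44·23·5 = 91081; k=5: 86108 + 760 + 44·19·5 = 91048; k=6: 39752 + 0 + 44·8·5 = 41512.
Minimum: 25605 at k=2.

25605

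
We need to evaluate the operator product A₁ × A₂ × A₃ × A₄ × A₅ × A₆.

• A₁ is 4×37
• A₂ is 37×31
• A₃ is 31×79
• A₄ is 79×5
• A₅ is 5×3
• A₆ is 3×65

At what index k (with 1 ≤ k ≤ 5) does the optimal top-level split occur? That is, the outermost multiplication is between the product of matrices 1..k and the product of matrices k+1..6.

Adjacent pairs: A₁A₂ = 4·37·31 = 4588; A₂A₃ = 37·31·79 = 90613; A₃A₄ = 31·79·5 = 12245; A₄A₅ = 79·5·3 = 1185; A₅A₆ = 5·3·65 = 975.
Length 3: A₁..A₃: k=1: 0+90613+4·37·79=102305; k=2: 4588+0+4·31·79=14384 → min 14384 | A₂..A₄: k=2: 0+12245+37·31·5=17980; k=3: 90613+0+37·79·5=105228 → min 17980 | A₃..A₅: k=3: 0+1185+31·79·3=8532; k=4: 12245+0+31·5·3=12710 → min 8532 | A₄..A₆: k=4: 0+975+79·5·65=26650; k=5: 1185+0+79·3·65=16590 → min 16590.
Length 4: A₁..A₄: k=1: 0+17980+4·37·5=18720; k=2: 4588+12245+4·31·5=17453; k=3: 14384+0+4·79·5=15964 → min 15964 | A₂..A₅: k=2: 0+8532+37·31·3=11973; k=3: 90613+1185+37·79·3=100567; k=4: 17980+0+37·5·3=18535 → min 11973 | A₃..A₆: k=3: 0+16590+31·79·65=175775; k=4: 12245+975+31·5·65=23295; k=5: 8532+0+31·3·65=14577 → min 14577.
Length 5: A₁..A₅: k=1: 0+11973+4·37·3=12417; k=2: 4588+8532+4·31·3=13492; k=3: 14384+1185+4·79·3=16517; k=4: 15964+0+4·5·3=16024 → min 12417 | A₂..A₆: k=2: 0+14577+37·31·65=89132; k=3: 90613+16590+37·79·65=297198; k=4: 17980+975+37·5·65=30980; k=5: 11973+0+37·3·65=19188 → min 19188.
Top-level splits: k=1: (A₁..A₁)·(A₂..A₆) → 0+19188+4·37·65 = 28808; k=2: (A₁..A₂)·(A₃..A₆) → 4588+14577+4·31·65 = 27225; k=3: (A₁..A₃)·(A₄..A₆) → 14384+16590+4·79·65 = 51514; k=4: (A₁..A₄)·(A₅..A₆) → 15964+975+4·5·65 = 18239; k=5: (A₁..A₅)·(A₆..A₆) → 12417+0+4·3·65 = 13197.
Best split is after A₅, i.e. k = 5.

5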